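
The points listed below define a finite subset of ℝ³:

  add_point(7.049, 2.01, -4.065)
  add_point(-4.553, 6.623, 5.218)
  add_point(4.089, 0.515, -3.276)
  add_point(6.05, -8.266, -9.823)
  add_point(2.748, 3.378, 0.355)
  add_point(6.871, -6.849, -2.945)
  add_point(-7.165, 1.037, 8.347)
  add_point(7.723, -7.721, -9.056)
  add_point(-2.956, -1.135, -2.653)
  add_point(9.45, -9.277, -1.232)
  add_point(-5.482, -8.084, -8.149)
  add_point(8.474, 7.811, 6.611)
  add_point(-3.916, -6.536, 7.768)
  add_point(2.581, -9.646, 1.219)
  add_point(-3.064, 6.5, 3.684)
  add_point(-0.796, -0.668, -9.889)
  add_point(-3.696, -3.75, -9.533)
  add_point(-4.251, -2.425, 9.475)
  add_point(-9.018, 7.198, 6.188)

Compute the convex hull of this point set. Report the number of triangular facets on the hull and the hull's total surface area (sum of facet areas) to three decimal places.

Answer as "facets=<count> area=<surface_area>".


Points on the hull: [0, 3, 6, 7, 9, 10, 11, 12, 13, 14, 15, 16, 17, 18] (14 of 19).

Triangle areas on the boundary:
  f1: (p12, p11, p9) → 139.3533
  f2: (p14, p11, p18) → 24.4870
  f3: (p14, p15, p18) → 43.0286
  f4: (p14, p15, p11) → 92.1945
  f5: (p7, p11, p9) → 75.0318
  f6: (p16, p15, p18) → 41.7385
  f7: (p16, p10, p18) → 47.9115
  f8: (p17, p12, p11) → 33.1420
  f9: (p13, p12, p9) → 19.4285
  f10: (p13, p12, p10) → 60.6071
  f11: (p0, p15, p11) → 43.1815
  f12: (p0, p7, p11) → 39.1664
  f13: (p0, p7, p15) → 49.5933
  f14: (p3, p16, p10) → 26.2448
  f15: (p3, p7, p9) → 6.7224
  f16: (p3, p7, p15) → 9.0989
  f17: (p3, p16, p15) → 21.6430
  f18: (p3, p13, p9) → 33.9229
  f19: (p3, p13, p10) → 61.3632
  f20: (p6, p11, p18) → 57.5395
  f21: (p6, p17, p11) → 38.6537
  f22: (p6, p17, p12) → 8.0148
  f23: (p6, p10, p18) → 63.1108
  f24: (p6, p12, p10) → 65.8952
Σ area = 1101.073

Euler: V−E+F = 14−36+24 = 2.

facets=24 area=1101.073


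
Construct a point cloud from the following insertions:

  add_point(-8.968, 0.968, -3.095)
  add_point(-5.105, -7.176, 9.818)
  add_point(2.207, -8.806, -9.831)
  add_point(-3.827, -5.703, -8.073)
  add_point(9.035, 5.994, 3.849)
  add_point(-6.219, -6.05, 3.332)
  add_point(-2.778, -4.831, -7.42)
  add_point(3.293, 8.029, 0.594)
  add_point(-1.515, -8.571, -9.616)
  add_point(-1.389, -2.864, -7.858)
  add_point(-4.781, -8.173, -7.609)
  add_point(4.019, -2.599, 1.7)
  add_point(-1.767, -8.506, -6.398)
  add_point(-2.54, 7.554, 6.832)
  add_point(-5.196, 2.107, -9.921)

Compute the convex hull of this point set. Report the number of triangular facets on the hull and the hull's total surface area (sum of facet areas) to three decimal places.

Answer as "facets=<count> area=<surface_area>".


facets=20 area=914.407

Extreme-point indices: [0, 1, 2, 4, 5, 7, 8, 10, 11, 12, 13, 14] — 12 of 15 on the boundary.

Per-facet area ½‖(b−a)×(c−a)‖:
  f1: (p13, p1, p0) → 94.2939
  f2: (p13, p1, p4) → 91.5650
  f3: (p14, p2, p4) → 129.1355
  f4: (p14, p13, p0) → 50.2140
  f5: (p10, p14, p0) → 39.4820
  f6: (p11, p2, p4) → 51.2467
  f7: (p11, p1, p4) → 57.1154
  f8: (p11, p1, p2) → 82.7048
  f9: (p7, p13, p4) → 28.9005
  f10: (p7, p14, p4) → 36.5931
  f11: (p7, p14, p13) → 62.7522
  f12: (p5, p1, p0) → 20.0104
  f13: (p5, p10, p0) → 49.3492
  f14: (p5, p10, p1) → 16.9124
  f15: (p12, p1, p2) → 26.5784
  f16: (p12, p10, p1) → 26.7291
  f17: (p8, p12, p2) → 5.9738
  f18: (p8, p12, p10) → 5.0354
  f19: (p8, p14, p2) → 19.4991
  f20: (p8, p10, p14) → 20.3160
Σ area = 914.407

Euler characteristic 12−30+20 = 2 ✓


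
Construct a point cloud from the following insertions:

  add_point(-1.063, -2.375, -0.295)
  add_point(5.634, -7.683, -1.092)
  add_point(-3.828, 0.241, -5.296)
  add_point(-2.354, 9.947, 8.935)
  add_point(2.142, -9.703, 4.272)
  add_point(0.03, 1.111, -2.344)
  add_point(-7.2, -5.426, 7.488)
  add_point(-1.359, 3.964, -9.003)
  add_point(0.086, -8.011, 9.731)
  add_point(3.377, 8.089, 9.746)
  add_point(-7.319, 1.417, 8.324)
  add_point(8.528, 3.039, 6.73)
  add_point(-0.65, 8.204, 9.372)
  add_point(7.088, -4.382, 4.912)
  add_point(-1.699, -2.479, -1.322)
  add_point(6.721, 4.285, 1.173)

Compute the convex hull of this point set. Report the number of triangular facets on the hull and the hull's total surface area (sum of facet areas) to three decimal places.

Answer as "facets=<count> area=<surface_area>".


Extreme-point indices: [1, 2, 3, 4, 6, 7, 8, 9, 10, 11, 12, 13, 15] — 13 of 16 on the boundary.

Facet areas (half cross-product norm):
  f1: (p3, p7, p10) → 89.1719
  f2: (p2, p7, p10) → 30.4676
  f3: (p1, p2, p4) → 43.6670
  f4: (p1, p2, p7) → 36.2512
  f5: (p15, p3, p7) → 85.8074
  f6: (p15, p1, p11) → 36.5319
  f7: (p15, p1, p7) → 77.4461
  f8: (p6, p8, p10) → 26.4682
  f9: (p6, p8, p4) → 24.1865
  f10: (p6, p2, p10) → 47.6182
  f11: (p6, p2, p4) → 73.5577
  f12: (p9, p8, p11) → 55.5897
  f13: (p9, p15, p11) → 23.3502
  f14: (p9, p15, p3) → 28.6892
  f15: (p13, p1, p11) → 19.7416
  f16: (p13, p1, p4) → 21.1621
  f17: (p13, p8, p11) → 33.0357
  f18: (p13, p8, p4) → 22.1169
  f19: (p12, p9, p3) → 3.4705
  f20: (p12, p9, p8) → 32.7506
  f21: (p12, p3, p10) → 11.8530
  f22: (p12, p8, p10) → 57.4004
Σ area = 880.334

Euler characteristic 13−33+22 = 2 ✓

facets=22 area=880.334


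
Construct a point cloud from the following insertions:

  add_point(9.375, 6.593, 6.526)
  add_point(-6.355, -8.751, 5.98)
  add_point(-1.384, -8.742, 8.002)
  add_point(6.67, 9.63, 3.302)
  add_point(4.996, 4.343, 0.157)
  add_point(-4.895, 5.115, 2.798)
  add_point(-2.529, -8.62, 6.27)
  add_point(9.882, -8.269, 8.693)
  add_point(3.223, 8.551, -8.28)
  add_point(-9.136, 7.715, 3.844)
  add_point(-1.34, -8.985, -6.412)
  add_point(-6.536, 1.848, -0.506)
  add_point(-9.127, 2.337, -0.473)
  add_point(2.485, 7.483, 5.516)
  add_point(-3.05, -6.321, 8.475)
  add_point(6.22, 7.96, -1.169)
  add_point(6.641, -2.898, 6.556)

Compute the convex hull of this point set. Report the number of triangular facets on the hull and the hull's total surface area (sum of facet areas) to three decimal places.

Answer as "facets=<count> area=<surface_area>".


12 of the 17 inputs are extreme points: [0, 1, 2, 3, 7, 8, 9, 10, 12, 13, 14, 15].

Facet areas (half cross-product norm):
  f1: (p8, p3, p9) → 93.3111
  f2: (p8, p10, p7) → 170.5893
  f3: (p14, p0, p7) → 96.6185
  f4: (p14, p1, p9) → 38.3535
  f5: (p13, p3, p9) → 20.9307
  f6: (p13, p0, p3) → 13.4393
  f7: (p13, p14, p9) → 84.4882
  f8: (p13, p14, p0) → 51.9853
  f9: (p15, p8, p3) → 9.2545
  f10: (p15, p0, p3) → 11.2636
  f11: (p15, p8, p7) → 59.5380
  f12: (p15, p0, p7) → 60.3177
  f13: (p2, p10, p7) → 81.2890
  f14: (p2, p1, p10) → 35.8760
  f15: (p2, p14, p7) → 14.4189
  f16: (p2, p14, p1) → 7.1035
  f17: (p12, p1, p10) → 81.8040
  f18: (p12, p8, p10) → 113.2272
  f19: (p12, p1, p9) → 42.3729
  f20: (p12, p8, p9) → 54.7469
Σ area = 1140.928

Euler characteristic 12−30+20 = 2 ✓

facets=20 area=1140.928


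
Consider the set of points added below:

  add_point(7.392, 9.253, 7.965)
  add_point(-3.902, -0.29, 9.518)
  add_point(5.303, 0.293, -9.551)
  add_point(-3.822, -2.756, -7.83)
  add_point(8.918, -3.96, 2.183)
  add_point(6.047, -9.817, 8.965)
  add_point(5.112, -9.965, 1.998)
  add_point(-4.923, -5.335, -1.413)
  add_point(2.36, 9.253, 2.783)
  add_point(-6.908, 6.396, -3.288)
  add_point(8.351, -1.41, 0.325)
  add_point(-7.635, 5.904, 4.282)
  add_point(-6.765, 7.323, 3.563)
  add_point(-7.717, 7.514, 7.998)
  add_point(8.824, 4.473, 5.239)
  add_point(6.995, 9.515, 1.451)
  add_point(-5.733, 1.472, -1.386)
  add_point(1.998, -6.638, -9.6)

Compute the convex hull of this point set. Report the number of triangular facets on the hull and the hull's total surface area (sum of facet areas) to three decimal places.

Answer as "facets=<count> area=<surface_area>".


Extreme-point indices: [0, 1, 2, 3, 4, 5, 6, 7, 8, 9, 10, 11, 12, 13, 14, 15, 17] — 17 of 18 on the boundary.

Area of each hull facet:
  f1: (p6, p17, p4) → 44.2104
  f2: (p8, p9, p15) → 21.1247
  f3: (p8, p0, p13) → 39.7300
  f4: (p8, p0, p15) → 15.3897
  f5: (p2, p9, p15) → 95.1443
  f6: (p2, p10, p15) → 57.6678
  f7: (p2, p3, p17) → 27.4335
  f8: (p2, p3, p9) → 52.0004
  f9: (p2, p17, p4) → 49.1635
  f10: (p2, p10, p4) → 11.5239
  f11: (p14, p0, p15) → 16.7719
  f12: (p14, p10, p4) → 11.9864
  f13: (p14, p10, p15) → 24.6948
  f14: (p1, p0, p13) → 63.3450
  f15: (p5, p6, p4) → 24.8371
  f16: (p5, p14, p4) → 39.7432
  f17: (p5, p14, p0) → 33.0358
  f18: (p5, p1, p0) → 101.8708
  f19: (p12, p9, p13) → 3.8696
  f20: (p12, p8, p13) → 20.4137
  f21: (p12, p8, p9) → 32.3402
  f22: (p7, p6, p17) → 57.7482
  f23: (p7, p3, p17) → 24.9685
  f24: (p7, p5, p6) → 37.2804
  f25: (p7, p5, p1) → 80.3312
  f26: (p7, p1, p13) → 52.4328
  f27: (p7, p3, p9) → 37.1028
  f28: (p11, p9, p13) → 7.1106
  f29: (p11, p7, p13) → 17.0783
  f30: (p11, p7, p9) → 44.9502
Σ area = 1145.300

Euler: V−E+F = 17−45+30 = 2.

facets=30 area=1145.300


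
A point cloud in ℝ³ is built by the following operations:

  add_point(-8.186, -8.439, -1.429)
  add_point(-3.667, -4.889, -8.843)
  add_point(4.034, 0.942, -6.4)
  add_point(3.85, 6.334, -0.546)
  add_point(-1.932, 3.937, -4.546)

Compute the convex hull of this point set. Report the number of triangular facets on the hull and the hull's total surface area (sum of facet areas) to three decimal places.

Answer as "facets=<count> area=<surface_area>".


Hull vertices (5/5): indices [0, 1, 2, 3, 4].

Triangle areas on the boundary:
  f1: (p3, p2, p0) → 63.7132
  f2: (p1, p2, p0) → 42.8292
  f3: (p4, p3, p0) → 45.5477
  f4: (p4, p1, p0) → 46.6112
  f5: (p4, p3, p2) → 23.7303
  f6: (p4, p1, p2) → 32.3711
Σ area = 254.803

Check V−E+F: 5 − 9 + 6 = 2.

facets=6 area=254.803


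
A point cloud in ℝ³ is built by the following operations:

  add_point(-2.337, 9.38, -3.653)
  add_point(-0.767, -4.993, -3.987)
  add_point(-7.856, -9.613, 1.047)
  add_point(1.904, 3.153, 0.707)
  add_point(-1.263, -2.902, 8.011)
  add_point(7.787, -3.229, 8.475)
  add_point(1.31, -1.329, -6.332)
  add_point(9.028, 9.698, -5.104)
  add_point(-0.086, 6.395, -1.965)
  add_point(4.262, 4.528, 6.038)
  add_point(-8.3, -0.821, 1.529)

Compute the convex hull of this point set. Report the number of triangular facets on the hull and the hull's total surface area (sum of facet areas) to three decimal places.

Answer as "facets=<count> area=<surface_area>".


Points on the hull: [0, 1, 2, 4, 5, 6, 7, 9, 10] (9 of 11).

Facet areas (half cross-product norm):
  f1: (p6, p5, p7) → 107.4044
  f2: (p9, p5, p7) → 52.6473
  f3: (p1, p6, p5) → 36.5943
  f4: (p1, p2, p5) → 74.8548
  f5: (p1, p2, p6) → 9.5423
  f6: (p0, p9, p10) → 76.0899
  f7: (p0, p9, p7) → 66.3768
  f8: (p0, p6, p7) → 63.2413
  f9: (p0, p2, p10) → 38.0534
  f10: (p0, p2, p6) → 81.7449
  f11: (p4, p9, p10) → 46.0404
  f12: (p4, p9, p5) → 36.0293
  f13: (p4, p2, p10) → 42.1806
  f14: (p4, p2, p5) → 43.5318
Σ area = 774.332

Euler characteristic 9−21+14 = 2 ✓

facets=14 area=774.332


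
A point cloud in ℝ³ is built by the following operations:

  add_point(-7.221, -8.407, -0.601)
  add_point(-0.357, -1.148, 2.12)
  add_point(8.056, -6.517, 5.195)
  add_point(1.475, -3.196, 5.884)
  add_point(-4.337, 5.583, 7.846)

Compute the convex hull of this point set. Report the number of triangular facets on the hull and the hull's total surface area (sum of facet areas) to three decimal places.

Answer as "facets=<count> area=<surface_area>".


facets=6 area=267.305

Points on the hull: [0, 1, 2, 3, 4] (5 of 5).

Triangle areas on the boundary:
  f1: (p1, p2, p0) → 52.3353
  f2: (p1, p4, p0) → 46.6174
  f3: (p1, p4, p2) → 43.4134
  f4: (p3, p2, p0) → 40.8705
  f5: (p3, p4, p0) → 64.3216
  f6: (p3, p4, p2) → 19.7467
Σ area = 267.305

Euler: V−E+F = 5−9+6 = 2.


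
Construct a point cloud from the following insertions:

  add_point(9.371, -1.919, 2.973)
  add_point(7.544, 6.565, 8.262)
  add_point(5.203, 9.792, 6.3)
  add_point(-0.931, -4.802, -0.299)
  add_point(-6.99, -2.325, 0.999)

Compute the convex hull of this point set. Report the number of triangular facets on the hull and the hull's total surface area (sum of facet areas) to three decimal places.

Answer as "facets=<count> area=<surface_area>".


Hull vertices (5/5): indices [0, 1, 2, 3, 4].

Per-facet area ½‖(b−a)×(c−a)‖:
  f1: (p1, p0, p4) → 83.3848
  f2: (p1, p2, p4) → 39.9648
  f3: (p1, p2, p0) → 19.9156
  f4: (p3, p0, p4) → 27.2437
  f5: (p3, p2, p4) → 57.1016
  f6: (p3, p2, p0) → 71.9728
Σ area = 299.583

Euler: V−E+F = 5−9+6 = 2.

facets=6 area=299.583


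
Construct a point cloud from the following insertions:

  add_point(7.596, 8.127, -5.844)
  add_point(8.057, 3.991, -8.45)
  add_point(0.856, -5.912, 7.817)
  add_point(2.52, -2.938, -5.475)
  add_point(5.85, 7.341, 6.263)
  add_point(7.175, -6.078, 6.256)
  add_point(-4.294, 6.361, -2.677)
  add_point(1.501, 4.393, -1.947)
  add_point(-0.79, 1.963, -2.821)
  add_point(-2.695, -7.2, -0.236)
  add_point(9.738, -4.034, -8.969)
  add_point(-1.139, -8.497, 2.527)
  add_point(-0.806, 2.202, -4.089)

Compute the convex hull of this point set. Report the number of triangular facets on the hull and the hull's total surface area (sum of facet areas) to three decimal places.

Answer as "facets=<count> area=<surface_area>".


10 of the 13 inputs are extreme points: [0, 1, 2, 3, 4, 5, 6, 9, 10, 11].

Per-facet area ½‖(b−a)×(c−a)‖:
  f1: (p4, p2, p6) → 93.3170
  f2: (p9, p11, p10) → 26.2115
  f3: (p9, p2, p6) → 61.5669
  f4: (p9, p2, p11) → 7.8610
  f5: (p0, p4, p6) → 69.9231
  f6: (p0, p4, p10) → 76.4059
  f7: (p5, p4, p10) → 104.3178
  f8: (p5, p4, p2) → 43.5767
  f9: (p5, p11, p10) → 71.8088
  f10: (p5, p2, p11) → 20.1433
  f11: (p3, p10, p6) → 33.3061
  f12: (p3, p9, p6) → 50.3358
  f13: (p3, p9, p10) → 23.1320
  f14: (p1, p10, p6) → 52.6663
  f15: (p1, p0, p6) → 30.3487
  f16: (p1, p0, p10) → 9.7457
Σ area = 774.667

Euler: V−E+F = 10−24+16 = 2.

facets=16 area=774.667


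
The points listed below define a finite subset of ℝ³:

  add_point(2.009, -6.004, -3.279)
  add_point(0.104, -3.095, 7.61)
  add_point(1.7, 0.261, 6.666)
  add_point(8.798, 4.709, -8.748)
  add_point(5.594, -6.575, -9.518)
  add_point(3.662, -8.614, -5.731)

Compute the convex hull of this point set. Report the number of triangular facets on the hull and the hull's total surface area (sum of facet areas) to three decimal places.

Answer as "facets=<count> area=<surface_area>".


facets=8 area=325.783

Hull vertices (6/6): indices [0, 1, 2, 3, 4, 5].

Facet areas (half cross-product norm):
  f1: (p4, p5, p3) → 24.3996
  f2: (p0, p4, p3) → 42.4263
  f3: (p0, p5, p1) → 12.5582
  f4: (p0, p4, p5) → 8.5823
  f5: (p2, p5, p1) → 28.5060
  f6: (p2, p5, p3) → 106.4432
  f7: (p2, p0, p1) → 21.8416
  f8: (p2, p0, p3) → 81.0255
Σ area = 325.783

Euler: V−E+F = 6−12+8 = 2.


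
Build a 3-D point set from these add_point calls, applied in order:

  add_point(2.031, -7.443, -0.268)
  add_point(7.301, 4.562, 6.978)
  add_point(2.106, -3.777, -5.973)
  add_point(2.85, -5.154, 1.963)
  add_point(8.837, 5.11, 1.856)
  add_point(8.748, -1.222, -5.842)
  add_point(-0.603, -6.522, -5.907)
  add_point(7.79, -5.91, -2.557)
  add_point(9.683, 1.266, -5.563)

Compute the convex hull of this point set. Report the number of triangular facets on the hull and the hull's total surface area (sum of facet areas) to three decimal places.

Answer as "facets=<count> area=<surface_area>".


facets=14 area=323.154

9 of the 9 inputs are extreme points: [0, 1, 2, 3, 4, 5, 6, 7, 8].

Facet areas (half cross-product norm):
  f1: (p7, p0, p6) → 20.0784
  f2: (p4, p1, p6) → 44.3536
  f3: (p4, p7, p8) → 33.5733
  f4: (p4, p7, p1) → 31.1434
  f5: (p3, p1, p6) → 38.4467
  f6: (p3, p0, p6) → 8.2382
  f7: (p3, p7, p1) → 39.5709
  f8: (p3, p7, p0) → 10.4164
  f9: (p5, p7, p6) → 26.2850
  f10: (p5, p7, p8) → 5.1244
  f11: (p2, p4, p6) → 15.7130
  f12: (p2, p4, p8) → 37.4116
  f13: (p2, p5, p6) → 5.6754
  f14: (p2, p5, p8) → 7.1236
Σ area = 323.154

Check V−E+F: 9 − 21 + 14 = 2.


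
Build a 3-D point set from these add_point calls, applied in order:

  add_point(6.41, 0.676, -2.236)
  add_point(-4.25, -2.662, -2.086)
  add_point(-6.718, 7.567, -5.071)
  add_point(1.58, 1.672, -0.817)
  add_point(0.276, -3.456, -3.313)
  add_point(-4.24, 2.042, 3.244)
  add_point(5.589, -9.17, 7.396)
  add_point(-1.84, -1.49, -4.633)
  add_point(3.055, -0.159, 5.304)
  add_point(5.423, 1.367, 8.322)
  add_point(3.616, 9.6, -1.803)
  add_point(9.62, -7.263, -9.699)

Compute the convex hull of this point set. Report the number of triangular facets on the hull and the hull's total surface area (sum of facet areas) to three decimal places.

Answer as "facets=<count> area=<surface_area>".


facets=12 area=786.786

Hull vertices (8/12): indices [1, 2, 5, 6, 7, 9, 10, 11].

Per-facet area ½‖(b−a)×(c−a)‖:
  f1: (p10, p11, p2) → 107.8668
  f2: (p9, p10, p11) → 124.0658
  f3: (p9, p6, p11) → 93.4318
  f4: (p1, p6, p11) → 115.4500
  f5: (p7, p11, p2) → 47.2967
  f6: (p7, p1, p2) → 19.0337
  f7: (p7, p1, p11) → 19.1185
  f8: (p5, p1, p2) → 35.3913
  f9: (p5, p10, p2) → 52.7733
  f10: (p5, p9, p10) → 61.6857
  f11: (p5, p9, p6) → 57.8153
  f12: (p5, p1, p6) → 52.8568
Σ area = 786.786

Euler characteristic 8−18+12 = 2 ✓


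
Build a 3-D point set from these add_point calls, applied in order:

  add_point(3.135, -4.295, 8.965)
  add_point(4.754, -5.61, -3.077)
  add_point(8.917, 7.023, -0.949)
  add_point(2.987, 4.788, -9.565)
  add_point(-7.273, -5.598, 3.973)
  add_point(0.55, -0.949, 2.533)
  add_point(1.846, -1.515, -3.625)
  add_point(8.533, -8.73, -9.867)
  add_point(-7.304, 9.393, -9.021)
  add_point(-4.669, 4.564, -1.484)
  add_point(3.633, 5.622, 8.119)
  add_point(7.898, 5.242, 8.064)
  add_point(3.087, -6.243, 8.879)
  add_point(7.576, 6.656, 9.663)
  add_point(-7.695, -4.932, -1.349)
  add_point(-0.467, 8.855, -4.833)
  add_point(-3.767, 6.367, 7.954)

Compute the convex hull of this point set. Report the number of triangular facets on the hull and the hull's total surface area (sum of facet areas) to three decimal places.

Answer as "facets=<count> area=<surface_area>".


facets=20 area=1205.922

Hull vertices (12/17): indices [0, 2, 3, 4, 7, 8, 11, 12, 13, 14, 15, 16].

Triangle areas on the boundary:
  f1: (p8, p7, p14) → 151.8753
  f2: (p3, p7, p2) → 78.1557
  f3: (p3, p8, p7) → 56.8654
  f4: (p11, p7, p2) → 79.5533
  f5: (p11, p12, p7) → 122.6121
  f6: (p13, p11, p2) → 7.8866
  f7: (p13, p11, p12) → 11.6875
  f8: (p15, p13, p2) → 53.2462
  f9: (p15, p13, p8) → 33.1552
  f10: (p15, p3, p2) → 35.1971
  f11: (p15, p3, p8) → 28.4979
  f12: (p16, p13, p8) → 95.0449
  f13: (p0, p13, p12) → 4.0718
  f14: (p0, p16, p12) → 7.1313
  f15: (p0, p16, p13) → 62.1602
  f16: (p4, p8, p14) → 35.8024
  f17: (p4, p16, p8) → 113.0888
  f18: (p4, p16, p12) → 71.1741
  f19: (p4, p7, p14) → 47.0309
  f20: (p4, p12, p7) → 111.6847
Σ area = 1205.922

Check V−E+F: 12 − 30 + 20 = 2.


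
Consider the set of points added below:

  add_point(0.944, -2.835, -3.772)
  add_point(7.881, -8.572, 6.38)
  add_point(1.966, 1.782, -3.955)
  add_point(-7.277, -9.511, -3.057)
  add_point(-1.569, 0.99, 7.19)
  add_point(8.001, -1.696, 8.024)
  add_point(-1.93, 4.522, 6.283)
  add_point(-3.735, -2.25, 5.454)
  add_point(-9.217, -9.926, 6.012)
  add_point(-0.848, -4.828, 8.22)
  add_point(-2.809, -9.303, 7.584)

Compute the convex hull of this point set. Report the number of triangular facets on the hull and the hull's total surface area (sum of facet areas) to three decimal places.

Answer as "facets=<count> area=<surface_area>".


facets=16 area=636.830

Extreme-point indices: [0, 1, 2, 3, 4, 5, 6, 8, 9, 10] — 10 of 11 on the boundary.

Triangle areas on the boundary:
  f1: (p2, p6, p5) → 64.1374
  f2: (p1, p2, p5) → 48.9587
  f3: (p3, p1, p8) → 78.1674
  f4: (p3, p6, p8) → 74.5996
  f5: (p3, p2, p6) → 82.2391
  f6: (p4, p6, p5) → 16.9439
  f7: (p4, p9, p5) → 27.2864
  f8: (p4, p6, p8) → 17.3078
  f9: (p4, p9, p8) → 27.9247
  f10: (p10, p1, p5) → 38.0587
  f11: (p10, p9, p5) → 17.0571
  f12: (p10, p1, p8) → 12.3363
  f13: (p10, p9, p8) → 14.1314
  f14: (p0, p1, p2) → 30.2944
  f15: (p0, p3, p2) → 15.6062
  f16: (p0, p3, p1) → 71.7807
Σ area = 636.830

Check V−E+F: 10 − 24 + 16 = 2.


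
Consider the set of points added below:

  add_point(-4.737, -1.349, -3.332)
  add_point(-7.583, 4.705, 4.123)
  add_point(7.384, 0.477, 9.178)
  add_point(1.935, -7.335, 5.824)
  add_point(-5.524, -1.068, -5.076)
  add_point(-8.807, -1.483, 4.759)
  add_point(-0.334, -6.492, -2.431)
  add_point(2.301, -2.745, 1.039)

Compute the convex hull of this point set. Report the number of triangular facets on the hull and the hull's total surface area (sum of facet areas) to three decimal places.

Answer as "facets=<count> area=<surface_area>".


facets=10 area=428.578

Points on the hull: [1, 2, 3, 4, 5, 6, 7] (7 of 8).

Triangle areas on the boundary:
  f1: (p3, p2, p5) → 61.4516
  f2: (p1, p2, p5) → 51.5442
  f3: (p1, p4, p5) → 32.2610
  f4: (p1, p4, p2) → 90.2801
  f5: (p6, p3, p5) → 49.2599
  f6: (p6, p4, p5) → 40.9132
  f7: (p6, p3, p2) → 40.0815
  f8: (p7, p4, p2) → 28.7818
  f9: (p7, p6, p2) → 11.1698
  f10: (p7, p6, p4) → 22.8350
Σ area = 428.578

Check V−E+F: 7 − 15 + 10 = 2.


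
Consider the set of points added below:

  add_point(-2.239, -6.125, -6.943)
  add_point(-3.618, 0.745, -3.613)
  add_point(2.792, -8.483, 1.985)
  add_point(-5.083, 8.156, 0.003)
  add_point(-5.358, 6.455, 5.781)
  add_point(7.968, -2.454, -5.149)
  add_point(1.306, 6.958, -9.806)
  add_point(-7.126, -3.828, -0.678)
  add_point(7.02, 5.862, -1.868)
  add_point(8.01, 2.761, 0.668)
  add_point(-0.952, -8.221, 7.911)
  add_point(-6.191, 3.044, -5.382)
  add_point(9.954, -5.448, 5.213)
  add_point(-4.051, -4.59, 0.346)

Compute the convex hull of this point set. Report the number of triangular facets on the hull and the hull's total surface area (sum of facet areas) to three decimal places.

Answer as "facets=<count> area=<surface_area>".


facets=20 area=895.863

Hull vertices (12/14): indices [0, 2, 3, 4, 5, 6, 7, 8, 9, 10, 11, 12].

Per-facet area ½‖(b−a)×(c−a)‖:
  f1: (p10, p0, p7) → 46.8800
  f2: (p11, p6, p3) → 35.7556
  f3: (p11, p0, p7) → 33.4323
  f4: (p11, p0, p6) → 48.2256
  f5: (p8, p6, p3) → 54.3350
  f6: (p5, p0, p6) → 65.0903
  f7: (p5, p8, p6) → 43.8630
  f8: (p4, p10, p12) → 89.5078
  f9: (p4, p8, p3) → 37.2124
  f10: (p4, p10, p7) → 69.4705
  f11: (p4, p11, p7) → 46.9480
  f12: (p4, p11, p3) → 19.7473
  f13: (p2, p10, p12) → 29.3356
  f14: (p2, p10, p0) → 32.8703
  f15: (p2, p5, p12) → 41.9584
  f16: (p2, p5, p0) → 49.7985
  f17: (p9, p4, p12) → 68.8639
  f18: (p9, p4, p8) → 29.9289
  f19: (p9, p5, p12) → 36.5347
  f20: (p9, p5, p8) → 16.1043
Σ area = 895.863

Euler characteristic 12−30+20 = 2 ✓


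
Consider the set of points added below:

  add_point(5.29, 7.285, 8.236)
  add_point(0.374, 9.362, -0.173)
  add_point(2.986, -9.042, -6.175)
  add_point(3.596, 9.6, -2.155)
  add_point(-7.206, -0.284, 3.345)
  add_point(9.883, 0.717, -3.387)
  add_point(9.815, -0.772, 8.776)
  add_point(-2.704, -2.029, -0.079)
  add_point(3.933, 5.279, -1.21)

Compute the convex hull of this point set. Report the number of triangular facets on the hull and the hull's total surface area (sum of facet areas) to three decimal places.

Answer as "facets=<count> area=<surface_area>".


Extreme-point indices: [0, 1, 2, 3, 4, 5, 6] — 7 of 9 on the boundary.

Triangle areas on the boundary:
  f1: (p6, p2, p4) → 132.9936
  f2: (p6, p2, p5) → 74.5880
  f3: (p0, p6, p4) → 71.2995
  f4: (p0, p6, p5) → 55.9750
  f5: (p3, p2, p5) → 62.9992
  f6: (p3, p0, p5) → 58.3086
  f7: (p1, p2, p4) → 104.2643
  f8: (p1, p3, p2) → 36.1513
  f9: (p1, p0, p4) → 63.2527
  f10: (p1, p3, p0) → 18.8632
Σ area = 678.695

Euler: V−E+F = 7−15+10 = 2.

facets=10 area=678.695


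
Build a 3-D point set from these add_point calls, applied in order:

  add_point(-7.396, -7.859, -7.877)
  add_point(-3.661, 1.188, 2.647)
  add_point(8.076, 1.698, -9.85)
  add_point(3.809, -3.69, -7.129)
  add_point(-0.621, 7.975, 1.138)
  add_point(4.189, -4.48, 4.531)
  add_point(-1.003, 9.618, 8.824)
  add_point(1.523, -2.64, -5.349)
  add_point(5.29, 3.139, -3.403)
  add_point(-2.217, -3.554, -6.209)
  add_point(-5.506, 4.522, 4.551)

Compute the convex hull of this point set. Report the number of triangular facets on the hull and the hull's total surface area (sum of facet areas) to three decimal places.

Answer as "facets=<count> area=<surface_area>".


8 of the 11 inputs are extreme points: [0, 2, 3, 4, 5, 6, 8, 10].

Triangle areas on the boundary:
  f1: (p4, p2, p0) → 131.9365
  f2: (p4, p6, p2) → 35.2763
  f3: (p3, p2, p0) → 28.2139
  f4: (p3, p5, p0) → 69.8660
  f5: (p3, p5, p2) → 39.6551
  f6: (p8, p6, p2) → 13.2880
  f7: (p8, p5, p2) → 33.2123
  f8: (p8, p5, p6) → 79.4697
  f9: (p10, p4, p0) → 60.5718
  f10: (p10, p4, p6) → 24.6693
  f11: (p10, p5, p0) → 106.9696
  f12: (p10, p5, p6) → 53.1153
Σ area = 676.244

Euler characteristic 8−18+12 = 2 ✓

facets=12 area=676.244


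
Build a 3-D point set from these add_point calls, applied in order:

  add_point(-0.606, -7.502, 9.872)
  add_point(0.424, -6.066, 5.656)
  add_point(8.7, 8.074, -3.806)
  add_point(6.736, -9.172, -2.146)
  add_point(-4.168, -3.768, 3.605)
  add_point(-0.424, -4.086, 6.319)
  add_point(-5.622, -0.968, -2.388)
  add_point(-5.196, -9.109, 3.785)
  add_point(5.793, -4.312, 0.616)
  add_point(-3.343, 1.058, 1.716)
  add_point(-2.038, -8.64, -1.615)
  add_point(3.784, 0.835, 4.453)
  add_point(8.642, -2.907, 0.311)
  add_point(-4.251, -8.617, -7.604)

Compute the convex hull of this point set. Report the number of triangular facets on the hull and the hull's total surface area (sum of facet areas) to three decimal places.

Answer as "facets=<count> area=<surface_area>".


facets=16 area=693.952

10 of the 14 inputs are extreme points: [0, 2, 3, 4, 6, 7, 9, 11, 12, 13].

Per-facet area ½‖(b−a)×(c−a)‖:
  f1: (p13, p2, p6) → 76.6970
  f2: (p13, p3, p2) → 107.0558
  f3: (p9, p2, p6) → 37.1293
  f4: (p12, p3, p2) → 28.6000
  f5: (p12, p0, p3) → 47.8624
  f6: (p7, p0, p3) → 51.0716
  f7: (p7, p13, p3) → 65.2371
  f8: (p7, p13, p6) → 45.3301
  f9: (p11, p9, p2) → 45.6312
  f10: (p11, p9, p0) → 40.8620
  f11: (p11, p12, p2) → 41.7340
  f12: (p11, p12, p0) → 39.7217
  f13: (p4, p9, p0) → 16.5099
  f14: (p4, p7, p0) → 20.3023
  f15: (p4, p9, p6) → 13.2727
  f16: (p4, p7, p6) → 16.9343
Σ area = 693.952

Check V−E+F: 10 − 24 + 16 = 2.


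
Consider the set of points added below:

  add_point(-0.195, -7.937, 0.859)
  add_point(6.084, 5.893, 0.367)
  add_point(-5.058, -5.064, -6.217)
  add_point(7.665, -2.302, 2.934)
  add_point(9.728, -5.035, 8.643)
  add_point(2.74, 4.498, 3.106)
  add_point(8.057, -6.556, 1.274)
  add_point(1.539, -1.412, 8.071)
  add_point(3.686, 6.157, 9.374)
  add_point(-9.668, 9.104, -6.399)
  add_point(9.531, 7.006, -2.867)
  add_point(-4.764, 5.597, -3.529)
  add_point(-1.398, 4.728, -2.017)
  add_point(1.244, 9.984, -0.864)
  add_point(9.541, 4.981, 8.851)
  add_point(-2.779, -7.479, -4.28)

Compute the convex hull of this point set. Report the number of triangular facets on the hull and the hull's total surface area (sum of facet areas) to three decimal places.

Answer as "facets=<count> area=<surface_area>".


Hull vertices (11/16): indices [0, 2, 4, 6, 7, 8, 9, 10, 13, 14, 15].

Triangle areas on the boundary:
  f1: (p7, p8, p9) → 82.1450
  f2: (p7, p0, p4) → 44.2421
  f3: (p7, p8, p4) → 35.4883
  f4: (p2, p10, p9) → 133.6523
  f5: (p2, p7, p9) → 119.9966
  f6: (p2, p7, p0) → 39.8189
  f7: (p6, p0, p4) → 30.8623
  f8: (p6, p10, p4) → 54.8166
  f9: (p13, p8, p9) → 55.8635
  f10: (p13, p10, p9) → 39.9579
  f11: (p14, p8, p4) → 29.3237
  f12: (p14, p10, p4) → 58.9047
  f13: (p14, p13, p8) → 32.8890
  f14: (p14, p13, p10) → 52.9895
  f15: (p15, p2, p0) → 7.1550
  f16: (p15, p6, p0) → 21.3052
  f17: (p15, p2, p10) → 36.5787
  f18: (p15, p6, p10) → 87.0026
Σ area = 962.992

Euler: V−E+F = 11−27+18 = 2.

facets=18 area=962.992


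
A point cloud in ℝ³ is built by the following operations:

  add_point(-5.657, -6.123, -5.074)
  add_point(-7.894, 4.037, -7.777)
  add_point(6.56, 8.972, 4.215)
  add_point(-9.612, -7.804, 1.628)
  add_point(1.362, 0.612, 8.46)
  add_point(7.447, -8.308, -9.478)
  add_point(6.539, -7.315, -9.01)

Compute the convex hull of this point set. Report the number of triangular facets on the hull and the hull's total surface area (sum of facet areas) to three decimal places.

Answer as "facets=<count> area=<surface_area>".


Extreme-point indices: [0, 1, 2, 3, 4, 5] — 6 of 7 on the boundary.

Facet areas (half cross-product norm):
  f1: (p4, p5, p3) → 147.6324
  f2: (p4, p2, p5) → 110.9935
  f3: (p1, p2, p5) → 178.5952
  f4: (p1, p4, p3) → 114.1991
  f5: (p1, p4, p2) → 98.8047
  f6: (p0, p5, p3) → 39.9487
  f7: (p0, p1, p3) → 40.7094
  f8: (p0, p1, p5) → 72.5651
Σ area = 803.448

Euler: V−E+F = 6−12+8 = 2.

facets=8 area=803.448


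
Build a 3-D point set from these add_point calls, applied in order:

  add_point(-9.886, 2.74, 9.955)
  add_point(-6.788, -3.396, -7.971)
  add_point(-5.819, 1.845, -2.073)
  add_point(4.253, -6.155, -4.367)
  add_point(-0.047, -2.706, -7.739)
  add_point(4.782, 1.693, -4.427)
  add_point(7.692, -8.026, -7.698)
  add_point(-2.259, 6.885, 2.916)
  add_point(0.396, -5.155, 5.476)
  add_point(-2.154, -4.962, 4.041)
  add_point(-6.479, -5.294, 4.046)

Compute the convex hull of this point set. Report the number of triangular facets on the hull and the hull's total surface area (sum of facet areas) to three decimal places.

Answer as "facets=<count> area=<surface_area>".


Hull vertices (9/11): indices [0, 1, 2, 4, 5, 6, 7, 8, 10].

Triangle areas on the boundary:
  f1: (p10, p1, p0) → 58.0025
  f2: (p10, p1, p6) → 92.1491
  f3: (p8, p7, p0) → 66.2035
  f4: (p8, p10, p0) → 36.3559
  f5: (p8, p10, p6) → 51.5697
  f6: (p2, p7, p0) → 43.8671
  f7: (p2, p1, p0) → 35.7024
  f8: (p2, p1, p7) → 10.7676
  f9: (p5, p1, p7) → 73.5490
  f10: (p5, p8, p6) → 67.4531
  f11: (p5, p8, p7) → 64.7888
  f12: (p4, p1, p6) → 20.6247
  f13: (p4, p5, p6) → 33.6596
  f14: (p4, p5, p1) → 16.9124
Σ area = 671.605

Euler: V−E+F = 9−21+14 = 2.

facets=14 area=671.605


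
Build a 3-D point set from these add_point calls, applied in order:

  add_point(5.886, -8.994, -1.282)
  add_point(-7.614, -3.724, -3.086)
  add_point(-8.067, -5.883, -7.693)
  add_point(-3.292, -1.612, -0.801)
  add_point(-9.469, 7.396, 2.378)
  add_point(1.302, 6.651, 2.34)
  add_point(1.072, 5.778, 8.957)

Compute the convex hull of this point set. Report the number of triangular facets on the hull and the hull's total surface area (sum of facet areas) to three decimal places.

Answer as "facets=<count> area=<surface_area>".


facets=8 area=561.376

Points on the hull: [0, 1, 2, 4, 5, 6] (6 of 7).

Per-facet area ½‖(b−a)×(c−a)‖:
  f1: (p5, p2, p4) → 89.3917
  f2: (p5, p2, p0) → 122.9486
  f3: (p5, p6, p4) → 36.0372
  f4: (p5, p6, p0) → 55.4744
  f5: (p1, p2, p4) → 20.9654
  f6: (p1, p6, p4) → 78.4871
  f7: (p1, p2, p0) → 37.2670
  f8: (p1, p6, p0) → 120.8043
Σ area = 561.376

Euler: V−E+F = 6−12+8 = 2.


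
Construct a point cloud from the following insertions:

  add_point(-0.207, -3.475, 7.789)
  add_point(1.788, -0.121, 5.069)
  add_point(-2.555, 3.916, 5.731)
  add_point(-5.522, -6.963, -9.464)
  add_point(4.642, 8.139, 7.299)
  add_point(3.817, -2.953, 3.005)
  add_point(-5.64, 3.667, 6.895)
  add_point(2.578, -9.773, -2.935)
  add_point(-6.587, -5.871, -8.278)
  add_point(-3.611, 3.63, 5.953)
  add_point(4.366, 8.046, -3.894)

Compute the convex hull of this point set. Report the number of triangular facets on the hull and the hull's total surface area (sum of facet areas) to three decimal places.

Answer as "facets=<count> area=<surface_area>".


facets=12 area=690.761

8 of the 11 inputs are extreme points: [0, 3, 4, 5, 6, 7, 8, 10].

Triangle areas on the boundary:
  f1: (p0, p7, p8) → 71.9398
  f2: (p6, p0, p8) → 77.0593
  f3: (p6, p0, p4) → 49.1110
  f4: (p6, p10, p8) → 125.7667
  f5: (p6, p10, p4) → 62.6918
  f6: (p5, p0, p4) → 36.9567
  f7: (p5, p0, p7) → 26.8531
  f8: (p5, p10, p4) → 62.0254
  f9: (p5, p10, p7) → 56.7177
  f10: (p3, p7, p8) → 10.2219
  f11: (p3, p10, p8) → 17.0767
  f12: (p3, p10, p7) → 94.3413
Σ area = 690.761

Check V−E+F: 8 − 18 + 12 = 2.


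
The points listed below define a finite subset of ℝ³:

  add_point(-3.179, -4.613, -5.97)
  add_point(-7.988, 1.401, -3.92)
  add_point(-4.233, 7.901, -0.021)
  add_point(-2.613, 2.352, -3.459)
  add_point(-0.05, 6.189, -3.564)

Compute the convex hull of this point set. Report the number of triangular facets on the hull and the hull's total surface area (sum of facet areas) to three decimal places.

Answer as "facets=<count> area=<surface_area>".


facets=4 area=123.253

4 of the 5 inputs are extreme points: [0, 1, 2, 4].

Facet areas (half cross-product norm):
  f1: (p0, p4, p1) → 36.7083
  f2: (p2, p4, p1) → 23.8464
  f3: (p2, p0, p1) → 30.4173
  f4: (p2, p0, p4) → 32.2807
Σ area = 123.253

Check V−E+F: 4 − 6 + 4 = 2.


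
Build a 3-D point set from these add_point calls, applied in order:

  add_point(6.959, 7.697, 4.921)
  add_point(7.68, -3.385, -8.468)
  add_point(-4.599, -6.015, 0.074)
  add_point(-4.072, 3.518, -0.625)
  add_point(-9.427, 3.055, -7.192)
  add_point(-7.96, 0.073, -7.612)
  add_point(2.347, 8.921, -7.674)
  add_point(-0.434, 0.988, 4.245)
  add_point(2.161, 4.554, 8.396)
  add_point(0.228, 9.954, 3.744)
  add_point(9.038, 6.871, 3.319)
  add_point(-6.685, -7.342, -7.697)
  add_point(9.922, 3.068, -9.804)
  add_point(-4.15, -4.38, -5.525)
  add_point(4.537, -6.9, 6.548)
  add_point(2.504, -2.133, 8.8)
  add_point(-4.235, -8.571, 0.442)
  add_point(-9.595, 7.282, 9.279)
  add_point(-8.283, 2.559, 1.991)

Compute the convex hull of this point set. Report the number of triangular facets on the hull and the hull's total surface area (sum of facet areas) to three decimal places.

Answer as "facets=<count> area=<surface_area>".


facets=24 area=1246.808

Extreme-point indices: [0, 1, 4, 5, 6, 8, 9, 10, 11, 12, 14, 15, 16, 17] — 14 of 19 on the boundary.

Facet areas (half cross-product norm):
  f1: (p14, p16, p17) → 100.9865
  f2: (p11, p16, p17) → 78.8509
  f3: (p11, p4, p17) → 87.6479
  f4: (p6, p9, p17) → 53.9642
  f5: (p6, p4, p17) → 111.6762
  f6: (p6, p4, p12) → 58.1840
  f7: (p5, p4, p12) → 29.1999
  f8: (p5, p11, p12) → 68.7074
  f9: (p5, p11, p4) → 3.8216
  f10: (p1, p14, p16) → 79.9938
  f11: (p1, p11, p16) → 62.9283
  f12: (p1, p14, p12) → 48.7938
  f13: (p1, p11, p12) → 42.8130
  f14: (p0, p9, p17) → 31.9493
  f15: (p0, p8, p17) → 31.6018
  f16: (p0, p6, p9) → 41.9201
  f17: (p15, p14, p17) → 25.1653
  f18: (p15, p8, p17) → 39.0778
  f19: (p15, p0, p8) → 19.9506
  f20: (p10, p6, p12) → 60.8077
  f21: (p10, p0, p6) → 17.9001
  f22: (p10, p14, p12) → 101.5696
  f23: (p10, p15, p14) → 33.9549
  f24: (p10, p15, p0) → 15.3430
Σ area = 1246.808

Euler characteristic 14−36+24 = 2 ✓


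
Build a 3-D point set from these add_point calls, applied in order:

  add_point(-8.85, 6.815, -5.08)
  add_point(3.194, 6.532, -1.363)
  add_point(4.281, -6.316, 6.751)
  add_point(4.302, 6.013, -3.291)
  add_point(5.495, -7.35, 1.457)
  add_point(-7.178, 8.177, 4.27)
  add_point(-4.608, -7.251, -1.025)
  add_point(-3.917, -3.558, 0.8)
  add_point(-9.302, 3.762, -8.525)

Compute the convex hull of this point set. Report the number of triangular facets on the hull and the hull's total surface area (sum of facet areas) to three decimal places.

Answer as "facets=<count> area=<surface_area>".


Hull vertices (8/9): indices [0, 1, 2, 3, 4, 5, 6, 8].

Facet areas (half cross-product norm):
  f1: (p3, p4, p8) → 104.8056
  f2: (p3, p2, p4) → 39.0320
  f3: (p6, p4, p8) → 65.3745
  f4: (p6, p2, p4) → 28.7587
  f5: (p6, p5, p8) → 92.4364
  f6: (p6, p2, p5) → 96.4326
  f7: (p0, p5, p8) → 12.1603
  f8: (p0, p3, p8) → 30.3702
  f9: (p1, p2, p5) → 90.5310
  f10: (p1, p3, p2) → 16.9541
  f11: (p1, p0, p5) → 54.0011
  f12: (p1, p0, p3) → 14.0429
Σ area = 644.900

Euler: V−E+F = 8−18+12 = 2.

facets=12 area=644.900


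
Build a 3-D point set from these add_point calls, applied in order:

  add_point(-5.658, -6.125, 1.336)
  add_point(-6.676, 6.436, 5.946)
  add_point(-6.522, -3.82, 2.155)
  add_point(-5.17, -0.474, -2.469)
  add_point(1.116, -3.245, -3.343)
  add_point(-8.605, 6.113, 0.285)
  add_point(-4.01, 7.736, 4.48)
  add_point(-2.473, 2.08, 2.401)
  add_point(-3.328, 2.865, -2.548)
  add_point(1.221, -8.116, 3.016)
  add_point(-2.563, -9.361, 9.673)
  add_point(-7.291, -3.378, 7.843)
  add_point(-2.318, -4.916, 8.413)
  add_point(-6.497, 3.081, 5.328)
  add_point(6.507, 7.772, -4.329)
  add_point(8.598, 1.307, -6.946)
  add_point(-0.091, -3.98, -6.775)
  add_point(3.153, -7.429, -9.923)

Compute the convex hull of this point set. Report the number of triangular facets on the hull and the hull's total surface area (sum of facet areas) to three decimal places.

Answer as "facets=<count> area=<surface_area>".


Extreme-point indices: [0, 1, 2, 3, 5, 6, 9, 10, 11, 12, 14, 15, 17] — 13 of 18 on the boundary.

Triangle areas on the boundary:
  f1: (p0, p17, p10) → 60.3462
  f2: (p9, p10, p15) → 28.9989
  f3: (p9, p17, p15) → 69.3238
  f4: (p9, p17, p10) → 18.9493
  f5: (p11, p0, p10) → 27.7578
  f6: (p14, p10, p15) → 82.5776
  f7: (p14, p6, p5) → 43.7350
  f8: (p14, p17, p5) → 128.9905
  f9: (p14, p17, p15) → 28.6845
  f10: (p3, p17, p5) → 21.5684
  f11: (p3, p0, p5) → 23.9788
  f12: (p3, p0, p17) → 44.8128
  f13: (p1, p11, p10) → 25.7566
  f14: (p1, p6, p5) → 9.8132
  f15: (p1, p11, p5) → 29.8201
  f16: (p2, p0, p5) → 6.7123
  f17: (p2, p11, p5) → 29.6136
  f18: (p2, p11, p0) → 6.7606
  f19: (p12, p14, p10) → 27.4820
  f20: (p12, p14, p6) → 91.2106
  f21: (p12, p1, p10) → 11.6085
  f22: (p12, p1, p6) → 20.2458
Σ area = 838.747

Euler characteristic 13−33+22 = 2 ✓

facets=22 area=838.747


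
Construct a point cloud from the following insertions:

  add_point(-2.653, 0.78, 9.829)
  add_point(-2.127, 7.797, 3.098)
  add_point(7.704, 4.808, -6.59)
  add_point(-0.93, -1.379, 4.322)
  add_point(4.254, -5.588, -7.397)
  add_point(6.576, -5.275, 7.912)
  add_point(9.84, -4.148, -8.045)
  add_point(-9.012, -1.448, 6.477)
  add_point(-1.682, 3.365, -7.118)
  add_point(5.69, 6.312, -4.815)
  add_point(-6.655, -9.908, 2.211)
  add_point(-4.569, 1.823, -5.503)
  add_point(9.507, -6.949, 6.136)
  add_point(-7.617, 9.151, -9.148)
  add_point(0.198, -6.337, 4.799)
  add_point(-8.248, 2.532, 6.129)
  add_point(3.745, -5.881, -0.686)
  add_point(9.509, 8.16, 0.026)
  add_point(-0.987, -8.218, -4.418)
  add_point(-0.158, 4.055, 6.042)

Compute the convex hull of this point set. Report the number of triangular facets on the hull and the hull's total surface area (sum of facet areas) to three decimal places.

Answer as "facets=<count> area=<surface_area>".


Hull vertices (13/20): indices [0, 1, 2, 4, 5, 6, 7, 10, 12, 13, 15, 17, 18].

Triangle areas on the boundary:
  f1: (p10, p13, p7) → 91.8942
  f2: (p18, p10, p13) → 84.4256
  f3: (p1, p17, p13) → 80.1726
  f4: (p2, p13, p6) → 67.0688
  f5: (p2, p17, p6) → 30.7475
  f6: (p2, p17, p13) → 59.6989
  f7: (p12, p17, p6) → 98.6104
  f8: (p12, p18, p6) → 81.0947
  f9: (p12, p18, p10) → 66.2204
  f10: (p4, p13, p6) → 50.5972
  f11: (p4, p18, p6) → 7.6345
  f12: (p4, p18, p13) → 61.8341
  f13: (p15, p13, p7) → 29.8319
  f14: (p15, p1, p13) → 57.9184
  f15: (p5, p12, p10) → 26.9021
  f16: (p5, p12, p17) → 30.2306
  f17: (p0, p10, p7) → 35.5990
  f18: (p0, p5, p10) → 73.8840
  f19: (p0, p15, p7) → 13.9583
  f20: (p0, p15, p1) → 29.0861
  f21: (p0, p1, p17) → 56.7553
  f22: (p0, p5, p17) → 86.6117
Σ area = 1220.776

Euler: V−E+F = 13−33+22 = 2.

facets=22 area=1220.776
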